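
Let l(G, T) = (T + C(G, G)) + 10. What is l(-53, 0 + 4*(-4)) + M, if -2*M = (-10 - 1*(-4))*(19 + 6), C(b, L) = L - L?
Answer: 69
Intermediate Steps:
C(b, L) = 0
l(G, T) = 10 + T (l(G, T) = (T + 0) + 10 = T + 10 = 10 + T)
M = 75 (M = -(-10 - 1*(-4))*(19 + 6)/2 = -(-10 + 4)*25/2 = -(-3)*25 = -½*(-150) = 75)
l(-53, 0 + 4*(-4)) + M = (10 + (0 + 4*(-4))) + 75 = (10 + (0 - 16)) + 75 = (10 - 16) + 75 = -6 + 75 = 69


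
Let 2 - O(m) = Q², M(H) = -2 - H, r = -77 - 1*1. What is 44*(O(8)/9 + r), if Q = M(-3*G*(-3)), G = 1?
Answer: -36124/9 ≈ -4013.8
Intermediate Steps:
r = -78 (r = -77 - 1 = -78)
Q = -11 (Q = -2 - (-3*1)*(-3) = -2 - (-3)*(-3) = -2 - 1*9 = -2 - 9 = -11)
O(m) = -119 (O(m) = 2 - 1*(-11)² = 2 - 1*121 = 2 - 121 = -119)
44*(O(8)/9 + r) = 44*(-119/9 - 78) = 44*(-821/9) = -36124/9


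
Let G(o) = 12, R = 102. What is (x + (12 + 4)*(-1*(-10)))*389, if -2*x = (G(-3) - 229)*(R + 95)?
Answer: 16753841/2 ≈ 8.3769e+6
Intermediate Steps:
x = 42749/2 (x = -(12 - 229)*(102 + 95)/2 = -(-217)*197/2 = -½*(-42749) = 42749/2 ≈ 21375.)
(x + (12 + 4)*(-1*(-10)))*389 = (42749/2 + (12 + 4)*(-1*(-10)))*389 = (42749/2 + 16*10)*389 = (42749/2 + 160)*389 = (43069/2)*389 = 16753841/2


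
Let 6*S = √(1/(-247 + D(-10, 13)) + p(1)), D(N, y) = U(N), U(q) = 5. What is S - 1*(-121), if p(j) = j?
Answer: 121 + √482/132 ≈ 121.17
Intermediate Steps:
D(N, y) = 5
S = √482/132 (S = √(1/(-247 + 5) + 1)/6 = √(1/(-242) + 1)/6 = √(-1/242 + 1)/6 = √(241/242)/6 = (√482/22)/6 = √482/132 ≈ 0.16632)
S - 1*(-121) = √482/132 - 1*(-121) = √482/132 + 121 = 121 + √482/132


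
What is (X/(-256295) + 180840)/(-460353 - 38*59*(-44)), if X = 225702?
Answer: -46348162098/92703182975 ≈ -0.49996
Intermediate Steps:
(X/(-256295) + 180840)/(-460353 - 38*59*(-44)) = (225702/(-256295) + 180840)/(-460353 - 38*59*(-44)) = (225702*(-1/256295) + 180840)/(-460353 - 2242*(-44)) = (-225702/256295 + 180840)/(-460353 + 98648) = (46348162098/256295)/(-361705) = (46348162098/256295)*(-1/361705) = -46348162098/92703182975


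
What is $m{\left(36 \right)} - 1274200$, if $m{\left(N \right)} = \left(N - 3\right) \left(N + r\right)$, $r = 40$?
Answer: $-1271692$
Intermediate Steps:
$m{\left(N \right)} = \left(-3 + N\right) \left(40 + N\right)$ ($m{\left(N \right)} = \left(N - 3\right) \left(N + 40\right) = \left(-3 + N\right) \left(40 + N\right)$)
$m{\left(36 \right)} - 1274200 = \left(-120 + 36^{2} + 37 \cdot 36\right) - 1274200 = \left(-120 + 1296 + 1332\right) - 1274200 = 2508 - 1274200 = -1271692$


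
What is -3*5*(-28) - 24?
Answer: 396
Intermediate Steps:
-3*5*(-28) - 24 = -15*(-28) - 24 = 420 - 24 = 396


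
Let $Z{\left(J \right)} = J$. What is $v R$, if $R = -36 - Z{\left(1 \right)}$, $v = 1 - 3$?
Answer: $74$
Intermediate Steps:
$v = -2$ ($v = 1 - 3 = -2$)
$R = -37$ ($R = -36 - 1 = -37$)
$v R = \left(-2\right) \left(-37\right) = 74$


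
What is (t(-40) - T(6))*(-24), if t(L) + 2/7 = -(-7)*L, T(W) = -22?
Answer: 43392/7 ≈ 6198.9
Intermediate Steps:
t(L) = -2/7 + 7*L (t(L) = -2/7 - (-7)*L = -2/7 + 7*L)
(t(-40) - T(6))*(-24) = ((-2/7 + 7*(-40)) - 1*(-22))*(-24) = ((-2/7 - 280) + 22)*(-24) = (-1962/7 + 22)*(-24) = -1808/7*(-24) = 43392/7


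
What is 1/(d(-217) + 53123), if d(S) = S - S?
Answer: 1/53123 ≈ 1.8824e-5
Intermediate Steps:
d(S) = 0
1/(d(-217) + 53123) = 1/(0 + 53123) = 1/53123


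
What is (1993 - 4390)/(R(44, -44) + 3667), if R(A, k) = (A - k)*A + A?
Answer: -2397/7583 ≈ -0.31610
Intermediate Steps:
R(A, k) = A + A*(A - k) (R(A, k) = A*(A - k) + A = A + A*(A - k))
(1993 - 4390)/(R(44, -44) + 3667) = (1993 - 4390)/(44*(1 + 44 - 1*(-44)) + 3667) = -2397/(44*(1 + 44 + 44) + 3667) = -2397/(44*89 + 3667) = -2397/(3916 + 3667) = -2397/7583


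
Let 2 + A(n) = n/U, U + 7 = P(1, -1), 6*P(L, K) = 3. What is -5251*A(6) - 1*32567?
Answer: -223833/13 ≈ -17218.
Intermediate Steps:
P(L, K) = ½ (P(L, K) = (⅙)*3 = ½)
U = -13/2 (U = -7 + ½ = -13/2 ≈ -6.5000)
A(n) = -2 - 2*n/13 (A(n) = -2 + n/(-13/2) = -2 + n*(-2/13) = -2 - 2*n/13)
-5251*A(6) - 1*32567 = -5251*(-2 - 2/13*6) - 1*32567 = -5251*(-2 - 12/13) - 32567 = -5251*(-38/13) - 32567 = 199538/13 - 32567 = -223833/13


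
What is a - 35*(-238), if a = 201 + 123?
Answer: 8654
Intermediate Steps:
a = 324
a - 35*(-238) = 324 - 35*(-238) = 324 + 8330 = 8654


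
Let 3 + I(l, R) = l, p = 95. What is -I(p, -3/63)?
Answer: -92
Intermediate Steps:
I(l, R) = -3 + l
-I(p, -3/63) = -(-3 + 95) = -1*92 = -92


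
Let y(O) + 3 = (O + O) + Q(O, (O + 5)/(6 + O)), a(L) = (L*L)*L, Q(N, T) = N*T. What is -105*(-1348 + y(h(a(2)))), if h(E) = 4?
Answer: 140637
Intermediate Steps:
a(L) = L³ (a(L) = L²*L = L³)
y(O) = -3 + 2*O + O*(5 + O)/(6 + O) (y(O) = -3 + ((O + O) + O*((O + 5)/(6 + O))) = -3 + (2*O + O*((5 + O)/(6 + O))) = -3 + (2*O + O*(5 + O)/(6 + O)) = -3 + 2*O + O*(5 + O)/(6 + O))
-105*(-1348 + y(h(a(2)))) = -105*(-1348 + (-18 + 3*4² + 14*4)/(6 + 4)) = -105*(-1348 + (-18 + 3*16 + 56)/10) = -105*(-1348 + (-18 + 48 + 56)/10) = -105*(-1348 + (⅒)*86) = -105*(-1348 + 43/5) = -105*(-6697/5) = 140637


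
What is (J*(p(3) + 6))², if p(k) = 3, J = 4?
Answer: 1296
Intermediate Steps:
(J*(p(3) + 6))² = (4*(3 + 6))² = (4*9)² = 36² = 1296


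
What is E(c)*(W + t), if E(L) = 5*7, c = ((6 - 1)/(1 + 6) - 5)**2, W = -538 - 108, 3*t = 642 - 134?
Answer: -50050/3 ≈ -16683.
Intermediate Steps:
t = 508/3 (t = (642 - 134)/3 = (1/3)*508 = 508/3 ≈ 169.33)
W = -646
c = 900/49 (c = (5/7 - 5)**2 = (-30/7)**2 = 900/49 ≈ 18.367)
E(L) = 35
E(c)*(W + t) = 35*(-646 + 508/3) = 35*(-1430/3) = -50050/3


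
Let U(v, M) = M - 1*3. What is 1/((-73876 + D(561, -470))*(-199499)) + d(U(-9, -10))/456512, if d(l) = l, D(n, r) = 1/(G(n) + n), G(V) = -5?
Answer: -15218195335159/534408103231773120 ≈ -2.8477e-5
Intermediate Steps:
U(v, M) = -3 + M (U(v, M) = M - 3 = -3 + M)
D(n, r) = 1/(-5 + n)
1/((-73876 + D(561, -470))*(-199499)) + d(U(-9, -10))/456512 = 1/(-73876 + 1/(-5 + 561)*(-199499)) + (-3 - 10)/456512 = -1/199499/(-73876 + 1/556) - 13*1/456512 = -1/199499/(-73876 + 1/556) - 13/456512 = -1/199499/(-41075055/556) - 13/456512 = -556/41075055*(-1/199499) - 13/456512 = 556/8194432397445 - 13/456512 = -15218195335159/534408103231773120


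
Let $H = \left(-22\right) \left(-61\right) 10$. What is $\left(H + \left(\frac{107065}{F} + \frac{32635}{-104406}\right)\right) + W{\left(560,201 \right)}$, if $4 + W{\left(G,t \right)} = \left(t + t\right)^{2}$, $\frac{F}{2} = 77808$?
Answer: $\frac{157977708965675}{902624672} \approx 1.7502 \cdot 10^{5}$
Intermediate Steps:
$F = 155616$ ($F = 2 \cdot 77808 = 155616$)
$W{\left(G,t \right)} = -4 + 4 t^{2}$ ($W{\left(G,t \right)} = -4 + \left(t + t\right)^{2} = -4 + \left(2 t\right)^{2} = -4 + 4 t^{2}$)
$H = 13420$ ($H = 1342 \cdot 10 = 13420$)
$\left(H + \left(\frac{107065}{F} + \frac{32635}{-104406}\right)\right) + W{\left(560,201 \right)} = \left(13420 + \left(\frac{107065}{155616} + \frac{32635}{-104406}\right)\right) - \left(4 - 4 \cdot 201^{2}\right) = \left(13420 + \left(107065 \cdot \frac{1}{155616} + 32635 \left(- \frac{1}{104406}\right)\right)\right) + \left(-4 + 4 \cdot 40401\right) = \left(13420 + \left(\frac{107065}{155616} - \frac{32635}{104406}\right)\right) + \left(-4 + 161604\right) = \left(13420 + \frac{338872235}{902624672}\right) + 161600 = \frac{12113561970475}{902624672} + 161600 = \frac{157977708965675}{902624672}$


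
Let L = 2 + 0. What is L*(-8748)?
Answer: -17496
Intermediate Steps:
L = 2
L*(-8748) = 2*(-8748) = -17496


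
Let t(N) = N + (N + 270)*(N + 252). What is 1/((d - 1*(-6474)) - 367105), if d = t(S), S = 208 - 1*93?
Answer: -1/219221 ≈ -4.5616e-6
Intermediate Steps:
S = 115 (S = 208 - 93 = 115)
t(N) = N + (252 + N)*(270 + N) (t(N) = N + (270 + N)*(252 + N) = N + (252 + N)*(270 + N))
d = 141410 (d = 68040 + 115**2 + 523*115 = 68040 + 13225 + 60145 = 141410)
1/((d - 1*(-6474)) - 367105) = 1/((141410 - 1*(-6474)) - 367105) = 1/((141410 + 6474) - 367105) = 1/(147884 - 367105) = 1/(-219221) = -1/219221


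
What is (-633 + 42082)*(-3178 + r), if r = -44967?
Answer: -1995562105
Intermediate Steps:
(-633 + 42082)*(-3178 + r) = (-633 + 42082)*(-3178 - 44967) = 41449*(-48145) = -1995562105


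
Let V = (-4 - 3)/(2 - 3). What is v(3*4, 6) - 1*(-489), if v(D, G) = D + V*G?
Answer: 543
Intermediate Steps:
V = 7 (V = -7/(-1) = -7*(-1) = 7)
v(D, G) = D + 7*G
v(3*4, 6) - 1*(-489) = (3*4 + 7*6) - 1*(-489) = (12 + 42) + 489 = 54 + 489 = 543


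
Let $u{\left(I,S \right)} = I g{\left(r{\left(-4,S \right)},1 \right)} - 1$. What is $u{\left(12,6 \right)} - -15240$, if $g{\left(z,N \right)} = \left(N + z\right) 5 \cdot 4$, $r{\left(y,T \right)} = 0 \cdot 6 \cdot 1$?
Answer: $15479$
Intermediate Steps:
$r{\left(y,T \right)} = 0$ ($r{\left(y,T \right)} = 0 \cdot 1 = 0$)
$g{\left(z,N \right)} = 20 N + 20 z$ ($g{\left(z,N \right)} = \left(5 N + 5 z\right) 4 = 20 N + 20 z$)
$u{\left(I,S \right)} = -1 + 20 I$ ($u{\left(I,S \right)} = I \left(20 \cdot 1 + 20 \cdot 0\right) - 1 = I \left(20 + 0\right) - 1 = I 20 - 1 = 20 I - 1 = -1 + 20 I$)
$u{\left(12,6 \right)} - -15240 = \left(-1 + 20 \cdot 12\right) - -15240 = \left(-1 + 240\right) + 15240 = 239 + 15240 = 15479$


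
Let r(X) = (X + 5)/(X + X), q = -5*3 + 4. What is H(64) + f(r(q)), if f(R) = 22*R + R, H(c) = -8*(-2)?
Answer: 245/11 ≈ 22.273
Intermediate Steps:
H(c) = 16
q = -11 (q = -15 + 4 = -11)
r(X) = (5 + X)/(2*X) (r(X) = (5 + X)/((2*X)) = (5 + X)*(1/(2*X)) = (5 + X)/(2*X))
f(R) = 23*R
H(64) + f(r(q)) = 16 + 23*((1/2)*(5 - 11)/(-11)) = 16 + 23*((1/2)*(-1/11)*(-6)) = 16 + 23*(3/11) = 16 + 69/11 = 245/11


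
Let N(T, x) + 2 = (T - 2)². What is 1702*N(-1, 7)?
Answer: 11914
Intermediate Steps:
N(T, x) = -2 + (-2 + T)² (N(T, x) = -2 + (T - 2)² = -2 + (-2 + T)²)
1702*N(-1, 7) = 1702*(-2 + (-2 - 1)²) = 1702*(-2 + (-3)²) = 1702*(-2 + 9) = 1702*7 = 11914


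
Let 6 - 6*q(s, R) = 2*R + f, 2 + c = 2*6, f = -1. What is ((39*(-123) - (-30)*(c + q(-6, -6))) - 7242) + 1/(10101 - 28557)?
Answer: -214901665/18456 ≈ -11644.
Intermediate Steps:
c = 10 (c = -2 + 2*6 = -2 + 12 = 10)
q(s, R) = 7/6 - R/3 (q(s, R) = 1 - (2*R - 1)/6 = 1 - (-1 + 2*R)/6 = 1 + (⅙ - R/3) = 7/6 - R/3)
((39*(-123) - (-30)*(c + q(-6, -6))) - 7242) + 1/(10101 - 28557) = ((39*(-123) - (-30)*(10 + (7/6 - ⅓*(-6)))) - 7242) + 1/(10101 - 28557) = ((-4797 - (-30)*(10 + (7/6 + 2))) - 7242) + 1/(-18456) = ((-4797 - (-30)*(10 + 19/6)) - 7242) - 1/18456 = ((-4797 - (-30)*79/6) - 7242) - 1/18456 = ((-4797 - 1*(-395)) - 7242) - 1/18456 = ((-4797 + 395) - 7242) - 1/18456 = (-4402 - 7242) - 1/18456 = -11644 - 1/18456 = -214901665/18456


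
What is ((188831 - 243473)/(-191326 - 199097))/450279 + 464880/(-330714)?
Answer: -1513436116549418/1076653378335447 ≈ -1.4057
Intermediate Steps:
((188831 - 243473)/(-191326 - 199097))/450279 + 464880/(-330714) = -54642/(-390423)*(1/450279) + 464880*(-1/330714) = -54642*(-1/390423)*(1/450279) - 77480/55119 = (18214/130141)*(1/450279) - 77480/55119 = 18214/58599759339 - 77480/55119 = -1513436116549418/1076653378335447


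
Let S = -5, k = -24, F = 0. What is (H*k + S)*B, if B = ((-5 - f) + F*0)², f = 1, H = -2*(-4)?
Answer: -7092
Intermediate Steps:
H = 8
B = 36 (B = ((-5 - 1*1) + 0*0)² = ((-5 - 1) + 0)² = (-6 + 0)² = (-6)² = 36)
(H*k + S)*B = (8*(-24) - 5)*36 = (-192 - 5)*36 = -197*36 = -7092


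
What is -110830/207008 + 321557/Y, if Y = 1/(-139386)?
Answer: -4639105586438423/103504 ≈ -4.4821e+10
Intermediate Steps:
Y = -1/139386 ≈ -7.1743e-6
-110830/207008 + 321557/Y = -110830/207008 + 321557/(-1/139386) = -110830*1/207008 + 321557*(-139386) = -55415/103504 - 44820544002 = -4639105586438423/103504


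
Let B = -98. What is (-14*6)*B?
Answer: 8232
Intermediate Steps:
(-14*6)*B = -14*6*(-98) = -84*(-98) = 8232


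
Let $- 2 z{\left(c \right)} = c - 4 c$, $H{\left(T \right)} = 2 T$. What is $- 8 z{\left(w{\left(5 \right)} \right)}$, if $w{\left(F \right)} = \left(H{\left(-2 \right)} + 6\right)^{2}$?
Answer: $-48$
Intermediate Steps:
$w{\left(F \right)} = 4$ ($w{\left(F \right)} = \left(2 \left(-2\right) + 6\right)^{2} = \left(-4 + 6\right)^{2} = 2^{2} = 4$)
$z{\left(c \right)} = \frac{3 c}{2}$ ($z{\left(c \right)} = - \frac{c - 4 c}{2} = - \frac{\left(-3\right) c}{2} = \frac{3 c}{2}$)
$- 8 z{\left(w{\left(5 \right)} \right)} = - 8 \cdot \frac{3}{2} \cdot 4 = \left(-8\right) 6 = -48$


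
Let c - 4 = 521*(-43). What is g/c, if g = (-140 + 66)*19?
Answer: 1406/22399 ≈ 0.062771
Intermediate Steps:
c = -22399 (c = 4 + 521*(-43) = 4 - 22403 = -22399)
g = -1406 (g = -74*19 = -1406)
g/c = -1406/(-22399) = -1406*(-1/22399) = 1406/22399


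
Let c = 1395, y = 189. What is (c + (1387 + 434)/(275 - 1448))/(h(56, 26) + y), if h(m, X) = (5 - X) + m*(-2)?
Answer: 38917/1564 ≈ 24.883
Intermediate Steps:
h(m, X) = 5 - X - 2*m (h(m, X) = (5 - X) - 2*m = 5 - X - 2*m)
(c + (1387 + 434)/(275 - 1448))/(h(56, 26) + y) = (1395 + (1387 + 434)/(275 - 1448))/((5 - 1*26 - 2*56) + 189) = (1395 + 1821/(-1173))/((5 - 26 - 112) + 189) = (1395 + 1821*(-1/1173))/(-133 + 189) = (1395 - 607/391)/56 = (544838/391)*(1/56) = 38917/1564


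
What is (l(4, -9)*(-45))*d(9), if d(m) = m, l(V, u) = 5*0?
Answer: 0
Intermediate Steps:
l(V, u) = 0
(l(4, -9)*(-45))*d(9) = (0*(-45))*9 = 0*9 = 0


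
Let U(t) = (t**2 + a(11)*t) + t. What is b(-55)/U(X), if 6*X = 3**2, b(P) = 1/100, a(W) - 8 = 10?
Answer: 1/3075 ≈ 0.00032520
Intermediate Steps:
a(W) = 18 (a(W) = 8 + 10 = 18)
b(P) = 1/100
X = 3/2 (X = (1/6)*3**2 = (1/6)*9 = 3/2 ≈ 1.5000)
U(t) = t**2 + 19*t (U(t) = (t**2 + 18*t) + t = t**2 + 19*t)
b(-55)/U(X) = 1/(100*((3*(19 + 3/2)/2))) = 1/(100*(((3/2)*(41/2)))) = 1/(100*(123/4)) = (1/100)*(4/123) = 1/3075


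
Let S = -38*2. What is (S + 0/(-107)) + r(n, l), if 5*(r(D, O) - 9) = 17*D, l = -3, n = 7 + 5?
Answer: -131/5 ≈ -26.200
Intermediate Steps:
n = 12
S = -76
r(D, O) = 9 + 17*D/5 (r(D, O) = 9 + (17*D)/5 = 9 + 17*D/5)
(S + 0/(-107)) + r(n, l) = (-76 + 0/(-107)) + (9 + (17/5)*12) = (-76 + 0*(-1/107)) + (9 + 204/5) = (-76 + 0) + 249/5 = -76 + 249/5 = -131/5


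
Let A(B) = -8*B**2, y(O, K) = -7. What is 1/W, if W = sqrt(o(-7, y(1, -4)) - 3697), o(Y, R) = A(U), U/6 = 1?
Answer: -I*sqrt(3985)/3985 ≈ -0.015841*I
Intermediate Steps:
U = 6 (U = 6*1 = 6)
o(Y, R) = -288 (o(Y, R) = -8*6**2 = -8*36 = -288)
W = I*sqrt(3985) (W = sqrt(-288 - 3697) = sqrt(-3985) = I*sqrt(3985) ≈ 63.127*I)
1/W = 1/(I*sqrt(3985)) = -I*sqrt(3985)/3985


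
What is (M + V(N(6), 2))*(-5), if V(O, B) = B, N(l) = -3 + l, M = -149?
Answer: 735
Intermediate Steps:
(M + V(N(6), 2))*(-5) = (-149 + 2)*(-5) = -147*(-5) = 735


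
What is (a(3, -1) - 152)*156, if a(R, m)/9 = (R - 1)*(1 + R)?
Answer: -12480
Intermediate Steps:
a(R, m) = 9*(1 + R)*(-1 + R) (a(R, m) = 9*((R - 1)*(1 + R)) = 9*((-1 + R)*(1 + R)) = 9*((1 + R)*(-1 + R)) = 9*(1 + R)*(-1 + R))
(a(3, -1) - 152)*156 = ((-9 + 9*3²) - 152)*156 = ((-9 + 9*9) - 152)*156 = ((-9 + 81) - 152)*156 = (72 - 152)*156 = -80*156 = -12480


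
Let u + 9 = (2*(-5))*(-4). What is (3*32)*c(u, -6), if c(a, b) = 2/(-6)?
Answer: -32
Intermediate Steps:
u = 31 (u = -9 + (2*(-5))*(-4) = -9 - 10*(-4) = -9 + 40 = 31)
c(a, b) = -⅓ (c(a, b) = 2*(-⅙) = -⅓)
(3*32)*c(u, -6) = (3*32)*(-⅓) = 96*(-⅓) = -32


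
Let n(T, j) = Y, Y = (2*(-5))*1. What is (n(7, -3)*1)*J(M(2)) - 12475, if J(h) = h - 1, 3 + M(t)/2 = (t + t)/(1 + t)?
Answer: -37295/3 ≈ -12432.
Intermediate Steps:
Y = -10 (Y = -10*1 = -10)
n(T, j) = -10
M(t) = -6 + 4*t/(1 + t) (M(t) = -6 + 2*((t + t)/(1 + t)) = -6 + 2*((2*t)/(1 + t)) = -6 + 2*(2*t/(1 + t)) = -6 + 4*t/(1 + t))
J(h) = -1 + h
(n(7, -3)*1)*J(M(2)) - 12475 = (-10*1)*(-1 + 2*(-3 - 1*2)/(1 + 2)) - 12475 = -10*(-1 + 2*(-3 - 2)/3) - 12475 = -10*(-1 + 2*(⅓)*(-5)) - 12475 = -10*(-1 - 10/3) - 12475 = -10*(-13/3) - 12475 = 130/3 - 12475 = -37295/3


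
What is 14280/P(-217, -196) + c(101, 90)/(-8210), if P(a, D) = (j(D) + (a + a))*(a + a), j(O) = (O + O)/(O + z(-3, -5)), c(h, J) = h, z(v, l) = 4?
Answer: 168521723/2638505170 ≈ 0.063870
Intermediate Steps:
j(O) = 2*O/(4 + O) (j(O) = (O + O)/(O + 4) = (2*O)/(4 + O) = 2*O/(4 + O))
P(a, D) = 2*a*(2*a + 2*D/(4 + D)) (P(a, D) = (2*D/(4 + D) + (a + a))*(a + a) = (2*D/(4 + D) + 2*a)*(2*a) = (2*a + 2*D/(4 + D))*(2*a) = 2*a*(2*a + 2*D/(4 + D)))
14280/P(-217, -196) + c(101, 90)/(-8210) = 14280/((4*(-217)*(-196 - 217*(4 - 196))/(4 - 196))) + 101/(-8210) = 14280/((4*(-217)*(-196 - 217*(-192))/(-192))) + 101*(-1/8210) = 14280/((4*(-217)*(-1/192)*(-196 + 41664))) - 101/8210 = 14280/((4*(-217)*(-1/192)*41468)) - 101/8210 = 14280/(2249639/12) - 101/8210 = 14280*(12/2249639) - 101/8210 = 24480/321377 - 101/8210 = 168521723/2638505170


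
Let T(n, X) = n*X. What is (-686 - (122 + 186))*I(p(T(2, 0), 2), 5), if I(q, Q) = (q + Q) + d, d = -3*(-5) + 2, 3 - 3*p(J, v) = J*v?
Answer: -22862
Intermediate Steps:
T(n, X) = X*n
p(J, v) = 1 - J*v/3
d = 17 (d = 15 + 2 = 17)
I(q, Q) = 17 + Q + q (I(q, Q) = (q + Q) + 17 = (Q + q) + 17 = 17 + Q + q)
(-686 - (122 + 186))*I(p(T(2, 0), 2), 5) = (-686 - (122 + 186))*(17 + 5 + (1 - ⅓*0*2*2)) = (-686 - 1*308)*(17 + 5 + (1 - ⅓*0*2)) = (-686 - 308)*(17 + 5 + (1 + 0)) = -994*(17 + 5 + 1) = -994*23 = -22862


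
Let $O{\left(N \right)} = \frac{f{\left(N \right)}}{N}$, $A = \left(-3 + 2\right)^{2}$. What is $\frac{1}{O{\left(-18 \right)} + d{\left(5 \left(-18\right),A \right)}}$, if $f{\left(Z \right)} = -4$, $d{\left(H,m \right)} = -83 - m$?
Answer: $- \frac{9}{754} \approx -0.011936$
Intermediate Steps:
$A = 1$ ($A = \left(-1\right)^{2} = 1$)
$O{\left(N \right)} = - \frac{4}{N}$
$\frac{1}{O{\left(-18 \right)} + d{\left(5 \left(-18\right),A \right)}} = \frac{1}{- \frac{4}{-18} - 84} = \frac{1}{\left(-4\right) \left(- \frac{1}{18}\right) - 84} = \frac{1}{\frac{2}{9} - 84} = \frac{1}{- \frac{754}{9}} = - \frac{9}{754}$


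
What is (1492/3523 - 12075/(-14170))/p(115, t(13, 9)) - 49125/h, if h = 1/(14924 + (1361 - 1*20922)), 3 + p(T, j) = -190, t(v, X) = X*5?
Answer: 33764949542693029/148226702 ≈ 2.2779e+8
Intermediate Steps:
t(v, X) = 5*X
p(T, j) = -193 (p(T, j) = -3 - 190 = -193)
h = -1/4637 (h = 1/(14924 + (1361 - 20922)) = 1/(14924 - 19561) = 1/(-4637) = -1/4637 ≈ -0.00021566)
(1492/3523 - 12075/(-14170))/p(115, t(13, 9)) - 49125/h = (1492/3523 - 12075/(-14170))/(-193) - 49125/(-1/4637) = (1492*(1/3523) - 12075*(-1/14170))*(-1/193) - 49125*(-4637) = (1492/3523 + 2415/2834)*(-1/193) + 227792625 = (979721/768014)*(-1/193) + 227792625 = -979721/148226702 + 227792625 = 33764949542693029/148226702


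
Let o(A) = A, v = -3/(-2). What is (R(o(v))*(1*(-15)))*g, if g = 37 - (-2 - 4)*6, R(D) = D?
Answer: -3285/2 ≈ -1642.5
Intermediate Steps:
v = 3/2 (v = -3*(-½) = 3/2 ≈ 1.5000)
g = 73 (g = 37 - (-6)*6 = 37 - 1*(-36) = 37 + 36 = 73)
(R(o(v))*(1*(-15)))*g = (3*(1*(-15))/2)*73 = ((3/2)*(-15))*73 = -45/2*73 = -3285/2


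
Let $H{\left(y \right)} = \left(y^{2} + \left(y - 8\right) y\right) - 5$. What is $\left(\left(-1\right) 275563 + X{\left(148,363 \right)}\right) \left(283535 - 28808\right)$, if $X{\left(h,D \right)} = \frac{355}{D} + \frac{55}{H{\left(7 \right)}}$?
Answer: $- \frac{28568432375607}{407} \approx -7.0193 \cdot 10^{10}$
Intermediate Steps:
$H{\left(y \right)} = -5 + y^{2} + y \left(-8 + y\right)$ ($H{\left(y \right)} = \left(y^{2} + \left(-8 + y\right) y\right) - 5 = \left(y^{2} + y \left(-8 + y\right)\right) - 5 = -5 + y^{2} + y \left(-8 + y\right)$)
$X{\left(h,D \right)} = \frac{55}{37} + \frac{355}{D}$ ($X{\left(h,D \right)} = \frac{355}{D} + \frac{55}{-5 - 56 + 2 \cdot 7^{2}} = \frac{355}{D} + \frac{55}{-5 - 56 + 2 \cdot 49} = \frac{355}{D} + \frac{55}{-5 - 56 + 98} = \frac{355}{D} + \frac{55}{37} = \frac{55}{37} + \frac{355}{D}$)
$\left(\left(-1\right) 275563 + X{\left(148,363 \right)}\right) \left(283535 - 28808\right) = \left(\left(-1\right) 275563 + \left(\frac{55}{37} + \frac{355}{363}\right)\right) \left(283535 - 28808\right) = \left(-275563 + \left(\frac{55}{37} + 355 \cdot \frac{1}{363}\right)\right) 254727 = \left(-275563 + \left(\frac{55}{37} + \frac{355}{363}\right)\right) 254727 = \left(-275563 + \frac{33100}{13431}\right) 254727 = \left(- \frac{3701053553}{13431}\right) 254727 = - \frac{28568432375607}{407}$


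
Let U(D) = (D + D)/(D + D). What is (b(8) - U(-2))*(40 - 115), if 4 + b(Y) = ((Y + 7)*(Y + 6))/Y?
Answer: -6375/4 ≈ -1593.8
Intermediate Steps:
b(Y) = -4 + (6 + Y)*(7 + Y)/Y (b(Y) = -4 + ((Y + 7)*(Y + 6))/Y = -4 + ((7 + Y)*(6 + Y))/Y = -4 + ((6 + Y)*(7 + Y))/Y = -4 + (6 + Y)*(7 + Y)/Y)
U(D) = 1 (U(D) = (2*D)/((2*D)) = (2*D)*(1/(2*D)) = 1)
(b(8) - U(-2))*(40 - 115) = ((9 + 8 + 42/8) - 1*1)*(40 - 115) = ((9 + 8 + 42*(1/8)) - 1)*(-75) = ((9 + 8 + 21/4) - 1)*(-75) = (89/4 - 1)*(-75) = (85/4)*(-75) = -6375/4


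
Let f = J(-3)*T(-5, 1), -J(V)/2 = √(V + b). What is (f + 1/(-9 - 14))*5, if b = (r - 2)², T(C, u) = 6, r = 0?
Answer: -1385/23 ≈ -60.217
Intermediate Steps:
b = 4 (b = (0 - 2)² = (-2)² = 4)
J(V) = -2*√(4 + V) (J(V) = -2*√(V + 4) = -2*√(4 + V))
f = -12 (f = -2*√(4 - 3)*6 = -2*√1*6 = -2*1*6 = -2*6 = -12)
(f + 1/(-9 - 14))*5 = (-12 + 1/(-9 - 14))*5 = (-12 + 1/(-23))*5 = (-12 - 1/23)*5 = -277/23*5 = -1385/23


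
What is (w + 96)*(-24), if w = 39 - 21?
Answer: -2736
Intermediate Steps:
w = 18
(w + 96)*(-24) = (18 + 96)*(-24) = 114*(-24) = -2736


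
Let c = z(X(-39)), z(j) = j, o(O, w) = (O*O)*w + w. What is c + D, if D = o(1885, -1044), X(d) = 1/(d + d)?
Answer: -289346299633/78 ≈ -3.7096e+9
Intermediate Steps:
X(d) = 1/(2*d)
o(O, w) = w + w*O² (o(O, w) = O²*w + w = w*O² + w = w + w*O²)
D = -3709567944 (D = -1044*(1 + 1885²) = -1044*(1 + 3553225) = -1044*3553226 = -3709567944)
c = -1/78 (c = (½)/(-39) = (½)*(-1/39) = -1/78 ≈ -0.012821)
c + D = -1/78 - 3709567944 = -289346299633/78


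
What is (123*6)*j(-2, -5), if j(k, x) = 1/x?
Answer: -738/5 ≈ -147.60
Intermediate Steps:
(123*6)*j(-2, -5) = (123*6)/(-5) = 738*(-⅕) = -738/5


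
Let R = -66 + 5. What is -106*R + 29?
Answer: 6495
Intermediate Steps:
R = -61
-106*R + 29 = -106*(-61) + 29 = 6466 + 29 = 6495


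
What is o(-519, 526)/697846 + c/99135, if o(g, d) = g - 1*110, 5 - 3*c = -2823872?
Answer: 1970444201197/207542889630 ≈ 9.4942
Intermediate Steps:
c = 2823877/3 (c = 5/3 - ⅓*(-2823872) = 5/3 + 2823872/3 = 2823877/3 ≈ 9.4129e+5)
o(g, d) = -110 + g (o(g, d) = g - 110 = -110 + g)
o(-519, 526)/697846 + c/99135 = (-110 - 519)/697846 + (2823877/3)/99135 = -629*1/697846 + (2823877/3)*(1/99135) = -629/697846 + 2823877/297405 = 1970444201197/207542889630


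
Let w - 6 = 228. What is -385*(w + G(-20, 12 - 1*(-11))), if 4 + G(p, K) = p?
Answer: -80850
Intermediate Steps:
w = 234 (w = 6 + 228 = 234)
G(p, K) = -4 + p
-385*(w + G(-20, 12 - 1*(-11))) = -385*(234 + (-4 - 20)) = -385*(234 - 24) = -385*210 = -80850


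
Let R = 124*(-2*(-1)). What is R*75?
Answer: 18600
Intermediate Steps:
R = 248 (R = 124*2 = 248)
R*75 = 248*75 = 18600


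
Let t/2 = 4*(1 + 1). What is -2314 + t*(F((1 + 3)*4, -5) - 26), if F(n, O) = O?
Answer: -2810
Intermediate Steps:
t = 16 (t = 2*(4*(1 + 1)) = 2*(4*2) = 2*8 = 16)
-2314 + t*(F((1 + 3)*4, -5) - 26) = -2314 + 16*(-5 - 26) = -2314 + 16*(-31) = -2314 - 496 = -2810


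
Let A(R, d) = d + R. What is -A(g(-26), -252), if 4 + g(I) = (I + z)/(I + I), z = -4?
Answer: 6641/26 ≈ 255.42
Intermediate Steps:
g(I) = -4 + (-4 + I)/(2*I) (g(I) = -4 + (I - 4)/(I + I) = -4 + (-4 + I)/((2*I)) = -4 + (-4 + I)*(1/(2*I)) = -4 + (-4 + I)/(2*I))
A(R, d) = R + d
-A(g(-26), -252) = -((-7/2 - 2/(-26)) - 252) = -((-7/2 - 2*(-1/26)) - 252) = -((-7/2 + 1/13) - 252) = -(-89/26 - 252) = -1*(-6641/26) = 6641/26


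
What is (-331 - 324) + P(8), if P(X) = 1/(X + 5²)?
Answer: -21614/33 ≈ -654.97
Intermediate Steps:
P(X) = 1/(25 + X) (P(X) = 1/(X + 25) = 1/(25 + X))
(-331 - 324) + P(8) = (-331 - 324) + 1/(25 + 8) = -655 + 1/33 = -21614/33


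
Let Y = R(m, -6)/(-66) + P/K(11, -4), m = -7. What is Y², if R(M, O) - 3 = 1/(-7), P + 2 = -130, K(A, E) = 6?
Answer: 25928464/53361 ≈ 485.91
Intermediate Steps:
P = -132 (P = -2 - 130 = -132)
R(M, O) = 20/7 (R(M, O) = 3 + 1/(-7) = 3 - ⅐ = 20/7)
Y = -5092/231 (Y = (20/7)/(-66) - 132/6 = (20/7)*(-1/66) - 132*⅙ = -10/231 - 22 = -5092/231 ≈ -22.043)
Y² = (-5092/231)² = 25928464/53361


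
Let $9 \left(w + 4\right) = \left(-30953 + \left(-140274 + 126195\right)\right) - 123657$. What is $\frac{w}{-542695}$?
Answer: $\frac{33745}{976851} \approx 0.034545$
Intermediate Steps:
$w = - \frac{168725}{9}$ ($w = -4 + \frac{\left(-30953 + \left(-140274 + 126195\right)\right) - 123657}{9} = -4 + \frac{\left(-30953 - 14079\right) - 123657}{9} = -4 + \frac{-45032 - 123657}{9} = -4 + \frac{1}{9} \left(-168689\right) = -4 - \frac{168689}{9} = - \frac{168725}{9} \approx -18747.0$)
$\frac{w}{-542695} = - \frac{168725}{9 \left(-542695\right)} = \left(- \frac{168725}{9}\right) \left(- \frac{1}{542695}\right) = \frac{33745}{976851}$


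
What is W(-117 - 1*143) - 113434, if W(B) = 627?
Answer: -112807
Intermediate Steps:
W(-117 - 1*143) - 113434 = 627 - 113434 = -112807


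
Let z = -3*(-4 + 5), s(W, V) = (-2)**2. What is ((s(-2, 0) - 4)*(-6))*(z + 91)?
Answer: 0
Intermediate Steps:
s(W, V) = 4
z = -3 (z = -3*1 = -3)
((s(-2, 0) - 4)*(-6))*(z + 91) = ((4 - 4)*(-6))*(-3 + 91) = (0*(-6))*88 = 0*88 = 0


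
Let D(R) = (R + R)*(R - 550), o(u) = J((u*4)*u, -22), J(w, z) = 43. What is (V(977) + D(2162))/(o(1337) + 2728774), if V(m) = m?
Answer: 995895/389831 ≈ 2.5547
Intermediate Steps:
o(u) = 43
D(R) = 2*R*(-550 + R) (D(R) = (2*R)*(-550 + R) = 2*R*(-550 + R))
(V(977) + D(2162))/(o(1337) + 2728774) = (977 + 2*2162*(-550 + 2162))/(43 + 2728774) = (977 + 2*2162*1612)/2728817 = (977 + 6970288)*(1/2728817) = 6971265*(1/2728817) = 995895/389831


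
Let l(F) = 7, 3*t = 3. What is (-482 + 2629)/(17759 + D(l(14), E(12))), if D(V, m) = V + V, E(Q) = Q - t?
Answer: 2147/17773 ≈ 0.12080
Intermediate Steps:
t = 1 (t = (⅓)*3 = 1)
E(Q) = -1 + Q (E(Q) = Q - 1*1 = Q - 1 = -1 + Q)
D(V, m) = 2*V
(-482 + 2629)/(17759 + D(l(14), E(12))) = (-482 + 2629)/(17759 + 2*7) = 2147/(17759 + 14) = 2147/17773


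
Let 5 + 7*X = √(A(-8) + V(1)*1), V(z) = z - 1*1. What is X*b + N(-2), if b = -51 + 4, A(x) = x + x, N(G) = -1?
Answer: 228/7 - 188*I/7 ≈ 32.571 - 26.857*I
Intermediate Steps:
V(z) = -1 + z (V(z) = z - 1 = -1 + z)
A(x) = 2*x
b = -47
X = -5/7 + 4*I/7 (X = -5/7 + √(2*(-8) + (-1 + 1)*1)/7 = -5/7 + √(-16 + 0*1)/7 = -5/7 + √(-16 + 0)/7 = -5/7 + √(-16)/7 = -5/7 + (4*I)/7 = -5/7 + 4*I/7 ≈ -0.71429 + 0.57143*I)
X*b + N(-2) = (-5/7 + 4*I/7)*(-47) - 1 = (235/7 - 188*I/7) - 1 = 228/7 - 188*I/7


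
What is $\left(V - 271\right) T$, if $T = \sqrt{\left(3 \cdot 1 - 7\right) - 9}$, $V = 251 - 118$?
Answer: $- 138 i \sqrt{13} \approx - 497.57 i$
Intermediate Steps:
$V = 133$
$T = i \sqrt{13}$ ($T = \sqrt{\left(3 - 7\right) - 9} = \sqrt{-4 - 9} = \sqrt{-13} = i \sqrt{13} \approx 3.6056 i$)
$\left(V - 271\right) T = \left(133 - 271\right) i \sqrt{13} = - 138 i \sqrt{13}$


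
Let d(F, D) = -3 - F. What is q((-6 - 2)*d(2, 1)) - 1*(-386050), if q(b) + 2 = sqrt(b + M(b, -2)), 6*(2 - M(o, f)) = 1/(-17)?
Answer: 386048 + sqrt(437070)/102 ≈ 3.8605e+5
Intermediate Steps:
M(o, f) = 205/102 (M(o, f) = 2 - 1/6/(-17) = 2 - 1/6*(-1/17) = 2 + 1/102 = 205/102)
q(b) = -2 + sqrt(205/102 + b) (q(b) = -2 + sqrt(b + 205/102) = -2 + sqrt(205/102 + b))
q((-6 - 2)*d(2, 1)) - 1*(-386050) = (-2 + sqrt(20910 + 10404*((-6 - 2)*(-3 - 1*2)))/102) - 1*(-386050) = (-2 + sqrt(20910 + 10404*(-8*(-3 - 2)))/102) + 386050 = (-2 + sqrt(20910 + 10404*(-8*(-5)))/102) + 386050 = (-2 + sqrt(20910 + 10404*40)/102) + 386050 = (-2 + sqrt(20910 + 416160)/102) + 386050 = (-2 + sqrt(437070)/102) + 386050 = 386048 + sqrt(437070)/102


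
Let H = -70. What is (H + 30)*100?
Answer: -4000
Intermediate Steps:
(H + 30)*100 = (-70 + 30)*100 = -40*100 = -4000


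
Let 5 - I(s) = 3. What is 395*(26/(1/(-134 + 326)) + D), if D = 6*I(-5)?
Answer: 1976580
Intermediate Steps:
I(s) = 2 (I(s) = 5 - 1*3 = 5 - 3 = 2)
D = 12 (D = 6*2 = 12)
395*(26/(1/(-134 + 326)) + D) = 395*(26/(1/(-134 + 326)) + 12) = 395*(26/(1/192) + 12) = 395*(26*192 + 12) = 395*(4992 + 12) = 395*5004 = 1976580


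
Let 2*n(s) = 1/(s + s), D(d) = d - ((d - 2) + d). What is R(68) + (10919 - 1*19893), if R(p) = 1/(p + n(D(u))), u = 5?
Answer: -7313798/815 ≈ -8974.0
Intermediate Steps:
D(d) = 2 - d (D(d) = d - ((-2 + d) + d) = d - (-2 + 2*d) = d + (2 - 2*d) = 2 - d)
n(s) = 1/(4*s) (n(s) = 1/(2*(s + s)) = 1/(2*((2*s))) = (1/(2*s))/2 = 1/(4*s))
R(p) = 1/(-1/12 + p) (R(p) = 1/(p + 1/(4*(2 - 1*5))) = 1/(p + 1/(4*(2 - 5))) = 1/(p + (¼)/(-3)) = 1/(p + (¼)*(-⅓)) = 1/(p - 1/12) = 1/(-1/12 + p))
R(68) + (10919 - 1*19893) = 12/(-1 + 12*68) + (10919 - 1*19893) = 12/(-1 + 816) + (10919 - 19893) = 12/815 - 8974 = -7313798/815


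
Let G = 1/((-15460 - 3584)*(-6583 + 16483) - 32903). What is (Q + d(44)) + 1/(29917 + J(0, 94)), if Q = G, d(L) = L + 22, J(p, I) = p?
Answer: 372332846219152/5641403904251 ≈ 66.000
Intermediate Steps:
d(L) = 22 + L
G = -1/188568503 (G = 1/(-19044*9900 - 32903) = 1/(-188535600 - 32903) = 1/(-188568503) = -1/188568503 ≈ -5.3031e-9)
Q = -1/188568503 ≈ -5.3031e-9
(Q + d(44)) + 1/(29917 + J(0, 94)) = (-1/188568503 + (22 + 44)) + 1/(29917 + 0) = (-1/188568503 + 66) + 1/29917 = 12445521197/188568503 + 1/29917 = 372332846219152/5641403904251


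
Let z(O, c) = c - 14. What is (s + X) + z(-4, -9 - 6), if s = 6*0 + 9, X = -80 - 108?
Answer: -208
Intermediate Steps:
X = -188
z(O, c) = -14 + c
s = 9 (s = 0 + 9 = 9)
(s + X) + z(-4, -9 - 6) = (9 - 188) + (-14 + (-9 - 6)) = -179 + (-14 - 15) = -179 - 29 = -208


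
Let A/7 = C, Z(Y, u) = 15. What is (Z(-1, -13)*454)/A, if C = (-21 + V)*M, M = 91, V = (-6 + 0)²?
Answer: 454/637 ≈ 0.71272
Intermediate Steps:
V = 36 (V = (-6)² = 36)
C = 1365 (C = (-21 + 36)*91 = 15*91 = 1365)
A = 9555 (A = 7*1365 = 9555)
(Z(-1, -13)*454)/A = (15*454)/9555 = 6810*(1/9555) = 454/637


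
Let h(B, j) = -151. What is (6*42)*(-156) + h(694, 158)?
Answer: -39463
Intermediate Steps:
(6*42)*(-156) + h(694, 158) = (6*42)*(-156) - 151 = 252*(-156) - 151 = -39312 - 151 = -39463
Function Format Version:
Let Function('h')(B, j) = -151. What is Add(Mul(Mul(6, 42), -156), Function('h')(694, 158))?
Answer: -39463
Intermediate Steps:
Add(Mul(Mul(6, 42), -156), Function('h')(694, 158)) = Add(Mul(Mul(6, 42), -156), -151) = Add(Mul(252, -156), -151) = Add(-39312, -151) = -39463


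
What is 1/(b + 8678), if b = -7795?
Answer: 1/883 ≈ 0.0011325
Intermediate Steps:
1/(b + 8678) = 1/(-7795 + 8678) = 1/883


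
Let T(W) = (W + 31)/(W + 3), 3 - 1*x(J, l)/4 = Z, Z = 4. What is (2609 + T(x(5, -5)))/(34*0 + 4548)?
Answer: 1291/2274 ≈ 0.56772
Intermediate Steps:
x(J, l) = -4 (x(J, l) = 12 - 4*4 = 12 - 16 = -4)
T(W) = (31 + W)/(3 + W)
(2609 + T(x(5, -5)))/(34*0 + 4548) = (2609 + (31 - 4)/(3 - 4))/(34*0 + 4548) = (2609 + 27/(-1))/(0 + 4548) = (2609 - 1*27)/4548 = (2609 - 27)*(1/4548) = 2582*(1/4548) = 1291/2274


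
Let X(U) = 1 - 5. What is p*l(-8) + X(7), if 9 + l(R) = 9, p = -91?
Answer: -4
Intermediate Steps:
l(R) = 0 (l(R) = -9 + 9 = 0)
X(U) = -4
p*l(-8) + X(7) = -91*0 - 4 = 0 - 4 = -4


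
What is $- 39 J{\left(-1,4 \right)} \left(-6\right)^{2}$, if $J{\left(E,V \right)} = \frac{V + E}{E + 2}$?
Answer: $-4212$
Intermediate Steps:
$J{\left(E,V \right)} = \frac{E + V}{2 + E}$
$- 39 J{\left(-1,4 \right)} \left(-6\right)^{2} = - 39 \frac{-1 + 4}{2 - 1} \left(-6\right)^{2} = - 39 \cdot 1^{-1} \cdot 3 \cdot 36 = - 39 \cdot 1 \cdot 3 \cdot 36 = \left(-39\right) 3 \cdot 36 = \left(-117\right) 36 = -4212$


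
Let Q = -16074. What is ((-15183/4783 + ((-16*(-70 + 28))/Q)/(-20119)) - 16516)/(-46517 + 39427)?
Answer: 851721907584463/365557514629494 ≈ 2.3299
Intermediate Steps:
((-15183/4783 + ((-16*(-70 + 28))/Q)/(-20119)) - 16516)/(-46517 + 39427) = ((-15183/4783 + (-16*(-70 + 28)/(-16074))/(-20119)) - 16516)/(-46517 + 39427) = ((-15183*1/4783 + (-16*(-42)*(-1/16074))*(-1/20119)) - 16516)/(-7090) = ((-15183/4783 + (672*(-1/16074))*(-1/20119)) - 16516)*(-1/7090) = ((-15183/4783 - 112/2679*(-1/20119)) - 16516)*(-1/7090) = ((-15183/4783 + 112/53898801) - 16516)*(-1/7090) = (-818344959887/257797965183 - 16516)*(-1/7090) = -4258609537922315/257797965183*(-1/7090) = 851721907584463/365557514629494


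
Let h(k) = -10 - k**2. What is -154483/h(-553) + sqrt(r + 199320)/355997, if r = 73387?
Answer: 154483/305819 + sqrt(272707)/355997 ≈ 0.50661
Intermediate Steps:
-154483/h(-553) + sqrt(r + 199320)/355997 = -154483/(-10 - 1*(-553)**2) + sqrt(73387 + 199320)/355997 = -154483/(-10 - 1*305809) + sqrt(272707)*(1/355997) = -154483/(-10 - 305809) + sqrt(272707)/355997 = -154483/(-305819) + sqrt(272707)/355997 = -154483*(-1/305819) + sqrt(272707)/355997 = 154483/305819 + sqrt(272707)/355997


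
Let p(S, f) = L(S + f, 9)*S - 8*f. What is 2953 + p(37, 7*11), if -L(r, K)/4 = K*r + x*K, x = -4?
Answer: -144183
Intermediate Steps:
L(r, K) = 16*K - 4*K*r (L(r, K) = -4*(K*r - 4*K) = -4*(-4*K + K*r) = 16*K - 4*K*r)
p(S, f) = -8*f + S*(144 - 36*S - 36*f) (p(S, f) = (4*9*(4 - (S + f)))*S - 8*f = (4*9*(4 + (-S - f)))*S - 8*f = (4*9*(4 - S - f))*S - 8*f = (144 - 36*S - 36*f)*S - 8*f = S*(144 - 36*S - 36*f) - 8*f = -8*f + S*(144 - 36*S - 36*f))
2953 + p(37, 7*11) = 2953 + (-56*11 - 36*37*(-4 + 37 + 7*11)) = 2953 + (-8*77 - 36*37*(-4 + 37 + 77)) = 2953 + (-616 - 36*37*110) = 2953 + (-616 - 146520) = 2953 - 147136 = -144183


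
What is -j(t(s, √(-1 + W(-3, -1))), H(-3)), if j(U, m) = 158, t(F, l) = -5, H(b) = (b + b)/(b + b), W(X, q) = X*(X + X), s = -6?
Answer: -158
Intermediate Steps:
W(X, q) = 2*X² (W(X, q) = X*(2*X) = 2*X²)
H(b) = 1 (H(b) = (2*b)/((2*b)) = (2*b)*(1/(2*b)) = 1)
-j(t(s, √(-1 + W(-3, -1))), H(-3)) = -1*158 = -158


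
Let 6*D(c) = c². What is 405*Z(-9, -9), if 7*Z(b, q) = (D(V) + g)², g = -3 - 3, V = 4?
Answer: 4500/7 ≈ 642.86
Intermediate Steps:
g = -6
D(c) = c²/6
Z(b, q) = 100/63 (Z(b, q) = ((⅙)*4² - 6)²/7 = ((⅙)*16 - 6)²/7 = (8/3 - 6)²/7 = (-10/3)²/7 = (⅐)*(100/9) = 100/63)
405*Z(-9, -9) = 405*(100/63) = 4500/7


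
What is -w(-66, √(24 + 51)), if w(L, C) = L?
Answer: 66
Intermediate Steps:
-w(-66, √(24 + 51)) = -1*(-66) = 66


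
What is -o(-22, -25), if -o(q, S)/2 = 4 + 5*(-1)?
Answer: -2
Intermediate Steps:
o(q, S) = 2 (o(q, S) = -2*(4 + 5*(-1)) = -2*(4 - 5) = -2*(-1) = 2)
-o(-22, -25) = -1*2 = -2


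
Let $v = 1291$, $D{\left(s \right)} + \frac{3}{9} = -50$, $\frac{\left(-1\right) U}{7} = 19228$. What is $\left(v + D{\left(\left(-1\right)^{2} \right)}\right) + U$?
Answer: $- \frac{400066}{3} \approx -1.3336 \cdot 10^{5}$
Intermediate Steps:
$U = -134596$ ($U = \left(-7\right) 19228 = -134596$)
$D{\left(s \right)} = - \frac{151}{3}$ ($D{\left(s \right)} = - \frac{1}{3} - 50 = - \frac{151}{3}$)
$\left(v + D{\left(\left(-1\right)^{2} \right)}\right) + U = \left(1291 - \frac{151}{3}\right) - 134596 = \frac{3722}{3} - 134596 = - \frac{400066}{3}$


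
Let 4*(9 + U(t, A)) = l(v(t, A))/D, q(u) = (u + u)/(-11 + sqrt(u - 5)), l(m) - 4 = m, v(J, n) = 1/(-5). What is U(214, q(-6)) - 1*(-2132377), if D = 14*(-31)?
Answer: 18508954221/8680 ≈ 2.1324e+6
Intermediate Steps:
v(J, n) = -1/5
D = -434
l(m) = 4 + m
q(u) = 2*u/(-11 + sqrt(-5 + u)) (q(u) = (2*u)/(-11 + sqrt(-5 + u)) = 2*u/(-11 + sqrt(-5 + u)))
U(t, A) = -78139/8680 (U(t, A) = -9 + ((4 - 1/5)/(-434))/4 = -9 + ((19/5)*(-1/434))/4 = -9 + (1/4)*(-19/2170) = -9 - 19/8680 = -78139/8680)
U(214, q(-6)) - 1*(-2132377) = -78139/8680 - 1*(-2132377) = -78139/8680 + 2132377 = 18508954221/8680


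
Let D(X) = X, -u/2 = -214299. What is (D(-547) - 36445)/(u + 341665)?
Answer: -36992/770263 ≈ -0.048025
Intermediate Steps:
u = 428598 (u = -2*(-214299) = 428598)
(D(-547) - 36445)/(u + 341665) = (-547 - 36445)/(428598 + 341665) = -36992/770263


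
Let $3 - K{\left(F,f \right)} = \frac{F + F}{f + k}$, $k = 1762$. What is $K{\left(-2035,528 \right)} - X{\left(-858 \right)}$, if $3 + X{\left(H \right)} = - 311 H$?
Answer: $- \frac{61104121}{229} \approx -2.6683 \cdot 10^{5}$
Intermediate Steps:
$K{\left(F,f \right)} = 3 - \frac{2 F}{1762 + f}$ ($K{\left(F,f \right)} = 3 - \frac{F + F}{f + 1762} = 3 - \frac{2 F}{1762 + f}$)
$X{\left(H \right)} = -3 - 311 H$
$K{\left(-2035,528 \right)} - X{\left(-858 \right)} = \frac{5286 - -4070 + 3 \cdot 528}{1762 + 528} - \left(-3 - -266838\right) = \frac{5286 + 4070 + 1584}{2290} - \left(-3 + 266838\right) = \frac{1}{2290} \cdot 10940 - 266835 = \frac{1094}{229} - 266835 = - \frac{61104121}{229}$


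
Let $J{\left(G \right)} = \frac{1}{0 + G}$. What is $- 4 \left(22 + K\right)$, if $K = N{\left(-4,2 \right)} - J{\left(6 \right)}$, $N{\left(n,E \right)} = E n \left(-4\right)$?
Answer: $- \frac{646}{3} \approx -215.33$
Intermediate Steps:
$N{\left(n,E \right)} = - 4 E n$
$J{\left(G \right)} = \frac{1}{G}$
$K = \frac{191}{6}$ ($K = \left(-4\right) 2 \left(-4\right) - \frac{1}{6} = 32 - \frac{1}{6} = \frac{191}{6} \approx 31.833$)
$- 4 \left(22 + K\right) = - 4 \left(22 + \frac{191}{6}\right) = \left(-4\right) \frac{323}{6} = - \frac{646}{3}$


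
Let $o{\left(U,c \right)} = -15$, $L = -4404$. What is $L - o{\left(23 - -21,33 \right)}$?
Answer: $-4389$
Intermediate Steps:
$L - o{\left(23 - -21,33 \right)} = -4404 - -15 = -4404 + 15 = -4389$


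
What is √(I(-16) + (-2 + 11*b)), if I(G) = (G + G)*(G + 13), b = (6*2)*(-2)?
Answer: I*√170 ≈ 13.038*I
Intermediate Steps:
b = -24 (b = 12*(-2) = -24)
I(G) = 2*G*(13 + G) (I(G) = (2*G)*(13 + G) = 2*G*(13 + G))
√(I(-16) + (-2 + 11*b)) = √(2*(-16)*(13 - 16) + (-2 + 11*(-24))) = √(2*(-16)*(-3) + (-2 - 264)) = √(96 - 266) = √(-170) = I*√170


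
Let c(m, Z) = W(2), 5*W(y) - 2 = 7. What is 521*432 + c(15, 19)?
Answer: 1125369/5 ≈ 2.2507e+5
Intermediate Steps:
W(y) = 9/5 (W(y) = 2/5 + (1/5)*7 = 2/5 + 7/5 = 9/5)
c(m, Z) = 9/5
521*432 + c(15, 19) = 521*432 + 9/5 = 225072 + 9/5 = 1125369/5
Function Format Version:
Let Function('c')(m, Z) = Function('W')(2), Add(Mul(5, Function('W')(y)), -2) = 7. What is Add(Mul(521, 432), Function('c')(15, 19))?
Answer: Rational(1125369, 5) ≈ 2.2507e+5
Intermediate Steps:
Function('W')(y) = Rational(9, 5) (Function('W')(y) = Add(Rational(2, 5), Mul(Rational(1, 5), 7)) = Add(Rational(2, 5), Rational(7, 5)) = Rational(9, 5))
Function('c')(m, Z) = Rational(9, 5)
Add(Mul(521, 432), Function('c')(15, 19)) = Add(Mul(521, 432), Rational(9, 5)) = Add(225072, Rational(9, 5)) = Rational(1125369, 5)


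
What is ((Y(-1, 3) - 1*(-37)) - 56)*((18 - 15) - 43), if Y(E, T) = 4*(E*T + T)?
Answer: 760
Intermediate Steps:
Y(E, T) = 4*T + 4*E*T (Y(E, T) = 4*(T + E*T) = 4*T + 4*E*T)
((Y(-1, 3) - 1*(-37)) - 56)*((18 - 15) - 43) = ((4*3*(1 - 1) - 1*(-37)) - 56)*((18 - 15) - 43) = ((4*3*0 + 37) - 56)*(3 - 43) = ((0 + 37) - 56)*(-40) = (37 - 56)*(-40) = -19*(-40) = 760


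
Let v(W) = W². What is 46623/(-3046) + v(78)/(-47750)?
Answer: -1122390057/72723250 ≈ -15.434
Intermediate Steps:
46623/(-3046) + v(78)/(-47750) = 46623/(-3046) + 78²/(-47750) = 46623*(-1/3046) + 6084*(-1/47750) = -46623/3046 - 3042/23875 = -1122390057/72723250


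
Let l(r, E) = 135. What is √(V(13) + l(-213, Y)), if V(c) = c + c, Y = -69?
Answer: √161 ≈ 12.689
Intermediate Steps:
V(c) = 2*c
√(V(13) + l(-213, Y)) = √(2*13 + 135) = √(26 + 135) = √161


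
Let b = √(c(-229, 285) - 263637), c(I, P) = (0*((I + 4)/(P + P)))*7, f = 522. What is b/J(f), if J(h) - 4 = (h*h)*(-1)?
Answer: -3*I*√29293/272480 ≈ -0.0018844*I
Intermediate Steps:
J(h) = 4 - h² (J(h) = 4 + (h*h)*(-1) = 4 + h²*(-1) = 4 - h²)
c(I, P) = 0 (c(I, P) = (0*((4 + I)/((2*P))))*7 = (0*((4 + I)*(1/(2*P))))*7 = (0*((4 + I)/(2*P)))*7 = 0*7 = 0)
b = 3*I*√29293 (b = √(0 - 263637) = √(-263637) = 3*I*√29293 ≈ 513.46*I)
b/J(f) = (3*I*√29293)/(4 - 1*522²) = (3*I*√29293)/(4 - 1*272484) = (3*I*√29293)/(4 - 272484) = (3*I*√29293)/(-272480) = (3*I*√29293)*(-1/272480) = -3*I*√29293/272480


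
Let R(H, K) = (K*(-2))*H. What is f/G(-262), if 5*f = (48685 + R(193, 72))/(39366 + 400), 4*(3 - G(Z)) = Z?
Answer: 20893/13619855 ≈ 0.0015340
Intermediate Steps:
R(H, K) = -2*H*K (R(H, K) = (-2*K)*H = -2*H*K)
G(Z) = 3 - Z/4
f = 20893/198830 (f = ((48685 - 2*193*72)/(39366 + 400))/5 = ((48685 - 27792)/39766)/5 = (20893*(1/39766))/5 = (⅕)*(20893/39766) = 20893/198830 ≈ 0.10508)
f/G(-262) = 20893/(198830*(3 - ¼*(-262))) = 20893/(198830*(3 + 131/2)) = 20893/(198830*(137/2)) = (20893/198830)*(2/137) = 20893/13619855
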